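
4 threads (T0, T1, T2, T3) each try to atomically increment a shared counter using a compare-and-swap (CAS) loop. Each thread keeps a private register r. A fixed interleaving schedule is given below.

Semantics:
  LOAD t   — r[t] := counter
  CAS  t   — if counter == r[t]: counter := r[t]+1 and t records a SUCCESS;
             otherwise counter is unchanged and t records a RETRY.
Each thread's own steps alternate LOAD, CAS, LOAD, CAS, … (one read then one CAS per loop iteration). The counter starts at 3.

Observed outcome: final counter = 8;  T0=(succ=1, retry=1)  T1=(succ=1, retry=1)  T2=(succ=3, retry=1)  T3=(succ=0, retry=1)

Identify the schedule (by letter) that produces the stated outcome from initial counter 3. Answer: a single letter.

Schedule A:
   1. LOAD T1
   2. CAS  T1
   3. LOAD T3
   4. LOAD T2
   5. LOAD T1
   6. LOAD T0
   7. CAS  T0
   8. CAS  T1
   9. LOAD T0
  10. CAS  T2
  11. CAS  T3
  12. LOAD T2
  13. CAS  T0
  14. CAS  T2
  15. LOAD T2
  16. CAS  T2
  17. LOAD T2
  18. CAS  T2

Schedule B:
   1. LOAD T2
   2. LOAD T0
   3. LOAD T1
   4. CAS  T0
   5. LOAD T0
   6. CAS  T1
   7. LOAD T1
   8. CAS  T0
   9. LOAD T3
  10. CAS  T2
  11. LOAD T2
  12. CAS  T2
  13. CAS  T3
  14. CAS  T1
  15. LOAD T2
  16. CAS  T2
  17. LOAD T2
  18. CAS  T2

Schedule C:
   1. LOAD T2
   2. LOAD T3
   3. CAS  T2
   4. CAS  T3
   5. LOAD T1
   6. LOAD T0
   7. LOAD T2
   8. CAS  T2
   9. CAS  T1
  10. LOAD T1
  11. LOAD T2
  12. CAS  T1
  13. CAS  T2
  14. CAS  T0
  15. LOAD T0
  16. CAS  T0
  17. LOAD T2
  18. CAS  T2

Simulating candidate C:
[1] T2.load  rd  (counter 3, T2.r 3)
[2] T3.load  rd  (counter 3, T3.r 3)
[3] T2.cas  hit  (counter 4, T2.r 3)
[4] T3.cas  miss  (counter 4, T3.r 3)
[5] T1.load  rd  (counter 4, T1.r 4)
[6] T0.load  rd  (counter 4, T0.r 4)
[7] T2.load  rd  (counter 4, T2.r 4)
[8] T2.cas  hit  (counter 5, T2.r 4)
[9] T1.cas  miss  (counter 5, T1.r 4)
[10] T1.load  rd  (counter 5, T1.r 5)
[11] T2.load  rd  (counter 5, T2.r 5)
[12] T1.cas  hit  (counter 6, T1.r 5)
[13] T2.cas  miss  (counter 6, T2.r 5)
[14] T0.cas  miss  (counter 6, T0.r 4)
[15] T0.load  rd  (counter 6, T0.r 6)
[16] T0.cas  hit  (counter 7, T0.r 6)
[17] T2.load  rd  (counter 7, T2.r 7)
[18] T2.cas  hit  (counter 8, T2.r 7)

C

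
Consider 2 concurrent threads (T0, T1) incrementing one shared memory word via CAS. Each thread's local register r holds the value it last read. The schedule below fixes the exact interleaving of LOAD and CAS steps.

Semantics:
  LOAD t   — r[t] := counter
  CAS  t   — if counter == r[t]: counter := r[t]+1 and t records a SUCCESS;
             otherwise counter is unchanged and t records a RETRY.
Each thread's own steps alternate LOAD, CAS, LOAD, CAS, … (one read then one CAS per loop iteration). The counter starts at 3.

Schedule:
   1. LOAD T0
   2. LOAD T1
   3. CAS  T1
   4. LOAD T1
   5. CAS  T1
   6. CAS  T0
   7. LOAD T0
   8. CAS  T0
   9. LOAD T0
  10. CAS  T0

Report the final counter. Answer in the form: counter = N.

counter = 7

#1 T0 reads 3
#2 T1 reads 3
#3 T1 CAS(3→4) writes; counter now 4
#4 T1 reads 4
#5 T1 CAS(4→5) writes; counter now 5
#6 T0 CAS(3→4) fails; counter now 5
#7 T0 reads 5
#8 T0 CAS(5→6) writes; counter now 6
#9 T0 reads 6
#10 T0 CAS(6→7) writes; counter now 7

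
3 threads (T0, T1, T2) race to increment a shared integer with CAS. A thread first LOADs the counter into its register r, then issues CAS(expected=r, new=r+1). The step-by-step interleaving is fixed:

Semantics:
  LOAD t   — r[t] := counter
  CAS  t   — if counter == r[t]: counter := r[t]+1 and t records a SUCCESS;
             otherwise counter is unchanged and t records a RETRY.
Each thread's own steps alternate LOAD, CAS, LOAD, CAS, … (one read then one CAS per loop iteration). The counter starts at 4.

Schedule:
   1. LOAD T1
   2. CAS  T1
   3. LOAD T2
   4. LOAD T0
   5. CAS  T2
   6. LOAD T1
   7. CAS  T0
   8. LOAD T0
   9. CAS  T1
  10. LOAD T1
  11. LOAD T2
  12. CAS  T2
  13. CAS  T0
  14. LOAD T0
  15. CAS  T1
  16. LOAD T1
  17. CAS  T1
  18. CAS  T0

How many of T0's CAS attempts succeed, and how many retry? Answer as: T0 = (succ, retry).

#1 T1 reads 4
#2 T1 CAS(4→5) writes; counter now 5
#3 T2 reads 5
#4 T0 reads 5
#5 T2 CAS(5→6) writes; counter now 6
#6 T1 reads 6
#7 T0 CAS(5→6) fails; counter now 6
#8 T0 reads 6
#9 T1 CAS(6→7) writes; counter now 7
#10 T1 reads 7
#11 T2 reads 7
#12 T2 CAS(7→8) writes; counter now 8
#13 T0 CAS(6→7) fails; counter now 8
#14 T0 reads 8
#15 T1 CAS(7→8) fails; counter now 8
#16 T1 reads 8
#17 T1 CAS(8→9) writes; counter now 9
#18 T0 CAS(8→9) fails; counter now 9

T0 = (0, 3)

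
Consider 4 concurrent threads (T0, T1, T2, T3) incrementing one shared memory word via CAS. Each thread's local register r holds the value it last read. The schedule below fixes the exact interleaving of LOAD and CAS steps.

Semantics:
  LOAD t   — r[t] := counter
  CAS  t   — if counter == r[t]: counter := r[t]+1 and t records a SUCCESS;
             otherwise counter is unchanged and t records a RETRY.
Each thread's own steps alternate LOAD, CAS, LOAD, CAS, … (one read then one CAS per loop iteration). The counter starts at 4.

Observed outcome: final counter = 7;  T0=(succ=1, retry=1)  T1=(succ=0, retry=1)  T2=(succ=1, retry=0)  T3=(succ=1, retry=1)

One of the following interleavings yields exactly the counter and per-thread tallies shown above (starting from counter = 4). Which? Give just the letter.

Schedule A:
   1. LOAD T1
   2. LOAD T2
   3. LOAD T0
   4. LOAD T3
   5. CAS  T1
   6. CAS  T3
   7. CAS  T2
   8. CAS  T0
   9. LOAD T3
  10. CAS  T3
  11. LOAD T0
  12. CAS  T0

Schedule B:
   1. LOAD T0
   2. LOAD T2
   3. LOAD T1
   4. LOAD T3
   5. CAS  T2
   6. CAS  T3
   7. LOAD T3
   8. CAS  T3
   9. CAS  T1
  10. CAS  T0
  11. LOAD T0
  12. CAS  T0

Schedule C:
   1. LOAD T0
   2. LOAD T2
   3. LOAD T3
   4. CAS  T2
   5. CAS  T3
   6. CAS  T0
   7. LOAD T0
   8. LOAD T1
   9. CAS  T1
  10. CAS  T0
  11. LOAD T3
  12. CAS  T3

B

Simulating candidate B:
step 1: T0 LOAD ⇒ load; ctr=4 reg=4
step 2: T2 LOAD ⇒ load; ctr=4 reg=4
step 3: T1 LOAD ⇒ load; ctr=4 reg=4
step 4: T3 LOAD ⇒ load; ctr=4 reg=4
step 5: T2 CAS ⇒ ok; ctr=5 reg=4
step 6: T3 CAS ⇒ retry; ctr=5 reg=4
step 7: T3 LOAD ⇒ load; ctr=5 reg=5
step 8: T3 CAS ⇒ ok; ctr=6 reg=5
step 9: T1 CAS ⇒ retry; ctr=6 reg=4
step 10: T0 CAS ⇒ retry; ctr=6 reg=4
step 11: T0 LOAD ⇒ load; ctr=6 reg=6
step 12: T0 CAS ⇒ ok; ctr=7 reg=6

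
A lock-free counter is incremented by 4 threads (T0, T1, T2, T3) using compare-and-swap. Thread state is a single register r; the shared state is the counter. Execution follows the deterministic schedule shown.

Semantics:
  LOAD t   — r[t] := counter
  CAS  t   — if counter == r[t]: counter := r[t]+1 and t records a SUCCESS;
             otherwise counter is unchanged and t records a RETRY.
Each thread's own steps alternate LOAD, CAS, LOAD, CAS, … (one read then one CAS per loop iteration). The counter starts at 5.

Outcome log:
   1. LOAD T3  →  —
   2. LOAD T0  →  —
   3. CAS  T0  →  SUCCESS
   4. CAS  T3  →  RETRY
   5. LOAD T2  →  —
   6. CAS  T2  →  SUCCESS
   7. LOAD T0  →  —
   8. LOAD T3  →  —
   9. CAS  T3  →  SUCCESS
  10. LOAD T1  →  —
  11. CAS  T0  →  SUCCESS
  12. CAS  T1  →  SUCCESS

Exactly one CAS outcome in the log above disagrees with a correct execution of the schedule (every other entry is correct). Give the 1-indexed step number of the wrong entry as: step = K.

Reference trace:
   1) LOAD T3:  M=5  r_T3=5
   2) LOAD T0:  M=5  r_T0=5
   3) CAS  T0:  M=6  r_T0=5 ✓
   4) CAS  T3:  M=6  r_T3=5 ✗
   5) LOAD T2:  M=6  r_T2=6
   6) CAS  T2:  M=7  r_T2=6 ✓
   7) LOAD T0:  M=7  r_T0=7
   8) LOAD T3:  M=7  r_T3=7
   9) CAS  T3:  M=8  r_T3=7 ✓
  10) LOAD T1:  M=8  r_T1=8
  11) CAS  T0:  M=8  r_T0=7 ✗
  12) CAS  T1:  M=9  r_T1=8 ✓
Flip is step 11.

step = 11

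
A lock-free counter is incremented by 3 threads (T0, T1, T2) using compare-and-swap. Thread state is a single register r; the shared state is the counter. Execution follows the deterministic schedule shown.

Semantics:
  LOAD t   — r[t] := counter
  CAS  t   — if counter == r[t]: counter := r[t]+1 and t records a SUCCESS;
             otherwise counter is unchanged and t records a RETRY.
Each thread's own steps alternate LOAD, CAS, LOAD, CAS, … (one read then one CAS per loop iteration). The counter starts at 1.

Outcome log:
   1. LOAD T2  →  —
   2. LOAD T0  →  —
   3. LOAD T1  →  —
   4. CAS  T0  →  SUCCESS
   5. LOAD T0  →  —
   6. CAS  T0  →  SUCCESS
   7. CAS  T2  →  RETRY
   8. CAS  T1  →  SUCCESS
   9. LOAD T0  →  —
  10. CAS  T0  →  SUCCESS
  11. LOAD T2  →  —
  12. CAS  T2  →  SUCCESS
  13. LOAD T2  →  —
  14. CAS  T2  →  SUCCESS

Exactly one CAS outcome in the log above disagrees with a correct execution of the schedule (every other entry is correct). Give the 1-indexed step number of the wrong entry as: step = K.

Correct run:
T2 LOAD — after: cnt=1, r=1 — load
T0 LOAD — after: cnt=1, r=1 — load
T1 LOAD — after: cnt=1, r=1 — load
T0 CAS — after: cnt=2, r=1 — ok
T0 LOAD — after: cnt=2, r=2 — load
T0 CAS — after: cnt=3, r=2 — ok
T2 CAS — after: cnt=3, r=1 — retry
T1 CAS — after: cnt=3, r=1 — retry
T0 LOAD — after: cnt=3, r=3 — load
T0 CAS — after: cnt=4, r=3 — ok
T2 LOAD — after: cnt=4, r=4 — load
T2 CAS — after: cnt=5, r=4 — ok
T2 LOAD — after: cnt=5, r=5 — load
T2 CAS — after: cnt=6, r=5 — ok
Log disagrees first at step 8.

step = 8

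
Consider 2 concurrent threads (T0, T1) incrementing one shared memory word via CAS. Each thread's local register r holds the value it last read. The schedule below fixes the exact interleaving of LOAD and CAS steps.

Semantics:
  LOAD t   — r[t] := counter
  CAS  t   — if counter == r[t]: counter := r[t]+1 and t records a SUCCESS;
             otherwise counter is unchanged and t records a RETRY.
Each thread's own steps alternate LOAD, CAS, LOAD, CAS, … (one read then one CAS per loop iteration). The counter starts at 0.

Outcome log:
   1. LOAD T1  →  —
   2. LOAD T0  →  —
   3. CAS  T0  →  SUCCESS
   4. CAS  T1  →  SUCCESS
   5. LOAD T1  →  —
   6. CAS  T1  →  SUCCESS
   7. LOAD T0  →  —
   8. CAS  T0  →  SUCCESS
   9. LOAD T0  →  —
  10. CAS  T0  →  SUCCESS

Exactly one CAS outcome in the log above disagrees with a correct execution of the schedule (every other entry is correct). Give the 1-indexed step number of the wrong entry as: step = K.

Reference trace:
1. LOAD T1 → mem=0 r[T1]=0 [LOAD]
2. LOAD T0 → mem=0 r[T0]=0 [LOAD]
3. CAS T0 → mem=1 r[T0]=0 [OK]
4. CAS T1 → mem=1 r[T1]=0 [RETRY]
5. LOAD T1 → mem=1 r[T1]=1 [LOAD]
6. CAS T1 → mem=2 r[T1]=1 [OK]
7. LOAD T0 → mem=2 r[T0]=2 [LOAD]
8. CAS T0 → mem=3 r[T0]=2 [OK]
9. LOAD T0 → mem=3 r[T0]=3 [LOAD]
10. CAS T0 → mem=4 r[T0]=3 [OK]
Mismatch at 4.

step = 4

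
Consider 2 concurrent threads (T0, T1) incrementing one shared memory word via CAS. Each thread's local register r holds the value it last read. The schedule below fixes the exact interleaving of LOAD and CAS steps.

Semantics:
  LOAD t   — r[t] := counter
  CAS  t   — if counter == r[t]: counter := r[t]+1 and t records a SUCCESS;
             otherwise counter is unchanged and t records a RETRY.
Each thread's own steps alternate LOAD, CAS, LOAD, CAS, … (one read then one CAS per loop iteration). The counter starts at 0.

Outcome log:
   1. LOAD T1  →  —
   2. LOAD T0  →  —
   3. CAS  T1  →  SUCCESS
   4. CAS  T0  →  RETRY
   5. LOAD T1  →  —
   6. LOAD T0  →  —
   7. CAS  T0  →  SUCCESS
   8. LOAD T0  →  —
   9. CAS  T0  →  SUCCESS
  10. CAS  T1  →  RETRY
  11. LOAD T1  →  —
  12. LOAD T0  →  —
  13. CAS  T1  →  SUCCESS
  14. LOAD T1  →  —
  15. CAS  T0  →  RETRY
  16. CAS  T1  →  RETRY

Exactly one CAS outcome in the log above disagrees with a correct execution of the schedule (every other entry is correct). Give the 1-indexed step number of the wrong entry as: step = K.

Re-executing:
   1) LOAD T1:  M=0  r_T1=0
   2) LOAD T0:  M=0  r_T0=0
   3) CAS  T1:  M=1  r_T1=0 ✓
   4) CAS  T0:  M=1  r_T0=0 ✗
   5) LOAD T1:  M=1  r_T1=1
   6) LOAD T0:  M=1  r_T0=1
   7) CAS  T0:  M=2  r_T0=1 ✓
   8) LOAD T0:  M=2  r_T0=2
   9) CAS  T0:  M=3  r_T0=2 ✓
  10) CAS  T1:  M=3  r_T1=1 ✗
  11) LOAD T1:  M=3  r_T1=3
  12) LOAD T0:  M=3  r_T0=3
  13) CAS  T1:  M=4  r_T1=3 ✓
  14) LOAD T1:  M=4  r_T1=4
  15) CAS  T0:  M=4  r_T0=3 ✗
  16) CAS  T1:  M=5  r_T1=4 ✓
Flip is step 16.

step = 16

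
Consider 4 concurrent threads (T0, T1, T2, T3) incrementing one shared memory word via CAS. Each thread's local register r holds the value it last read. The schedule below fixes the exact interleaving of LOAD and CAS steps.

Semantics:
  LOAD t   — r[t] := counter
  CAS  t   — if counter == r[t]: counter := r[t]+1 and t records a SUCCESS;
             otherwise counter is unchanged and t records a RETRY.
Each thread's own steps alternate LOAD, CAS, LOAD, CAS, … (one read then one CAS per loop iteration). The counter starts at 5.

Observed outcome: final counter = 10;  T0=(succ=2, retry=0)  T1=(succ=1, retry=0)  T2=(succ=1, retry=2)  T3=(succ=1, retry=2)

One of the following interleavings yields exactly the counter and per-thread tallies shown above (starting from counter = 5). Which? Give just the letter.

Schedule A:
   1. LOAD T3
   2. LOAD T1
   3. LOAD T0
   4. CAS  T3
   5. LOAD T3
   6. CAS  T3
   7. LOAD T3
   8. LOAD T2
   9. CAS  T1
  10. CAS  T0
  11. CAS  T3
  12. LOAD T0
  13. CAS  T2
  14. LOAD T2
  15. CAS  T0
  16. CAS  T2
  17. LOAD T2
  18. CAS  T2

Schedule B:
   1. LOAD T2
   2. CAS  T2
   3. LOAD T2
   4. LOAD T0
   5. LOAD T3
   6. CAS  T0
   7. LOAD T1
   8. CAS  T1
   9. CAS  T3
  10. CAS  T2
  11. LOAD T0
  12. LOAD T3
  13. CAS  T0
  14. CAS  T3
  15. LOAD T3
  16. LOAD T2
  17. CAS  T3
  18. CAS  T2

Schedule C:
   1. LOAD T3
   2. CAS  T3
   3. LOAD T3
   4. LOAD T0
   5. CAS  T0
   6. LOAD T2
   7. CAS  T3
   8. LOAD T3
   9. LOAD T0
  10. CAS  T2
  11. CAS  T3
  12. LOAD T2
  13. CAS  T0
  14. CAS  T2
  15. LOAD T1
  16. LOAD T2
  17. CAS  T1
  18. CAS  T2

B

Run B:
[1] T2.load  rd  (counter 5, T2.r 5)
[2] T2.cas  hit  (counter 6, T2.r 5)
[3] T2.load  rd  (counter 6, T2.r 6)
[4] T0.load  rd  (counter 6, T0.r 6)
[5] T3.load  rd  (counter 6, T3.r 6)
[6] T0.cas  hit  (counter 7, T0.r 6)
[7] T1.load  rd  (counter 7, T1.r 7)
[8] T1.cas  hit  (counter 8, T1.r 7)
[9] T3.cas  miss  (counter 8, T3.r 6)
[10] T2.cas  miss  (counter 8, T2.r 6)
[11] T0.load  rd  (counter 8, T0.r 8)
[12] T3.load  rd  (counter 8, T3.r 8)
[13] T0.cas  hit  (counter 9, T0.r 8)
[14] T3.cas  miss  (counter 9, T3.r 8)
[15] T3.load  rd  (counter 9, T3.r 9)
[16] T2.load  rd  (counter 9, T2.r 9)
[17] T3.cas  hit  (counter 10, T3.r 9)
[18] T2.cas  miss  (counter 10, T2.r 9)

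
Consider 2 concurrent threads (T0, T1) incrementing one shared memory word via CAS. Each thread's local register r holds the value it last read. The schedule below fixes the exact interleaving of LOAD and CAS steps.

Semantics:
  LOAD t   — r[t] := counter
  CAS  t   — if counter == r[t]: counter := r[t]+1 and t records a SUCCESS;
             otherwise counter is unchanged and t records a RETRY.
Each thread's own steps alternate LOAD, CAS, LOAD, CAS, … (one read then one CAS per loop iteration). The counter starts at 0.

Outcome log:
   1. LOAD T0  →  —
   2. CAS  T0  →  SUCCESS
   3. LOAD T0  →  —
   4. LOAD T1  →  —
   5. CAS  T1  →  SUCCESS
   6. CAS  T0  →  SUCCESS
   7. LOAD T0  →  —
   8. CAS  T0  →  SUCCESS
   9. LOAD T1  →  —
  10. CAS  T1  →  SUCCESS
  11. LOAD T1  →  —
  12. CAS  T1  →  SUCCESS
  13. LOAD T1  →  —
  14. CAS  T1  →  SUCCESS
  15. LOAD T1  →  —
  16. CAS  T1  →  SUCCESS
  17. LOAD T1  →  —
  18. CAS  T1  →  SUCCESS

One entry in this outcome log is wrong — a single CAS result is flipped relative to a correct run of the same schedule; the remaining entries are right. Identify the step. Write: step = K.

step = 6

Correct run:
1. LOAD T0 → mem=0 r[T0]=0 [LOAD]
2. CAS T0 → mem=1 r[T0]=0 [OK]
3. LOAD T0 → mem=1 r[T0]=1 [LOAD]
4. LOAD T1 → mem=1 r[T1]=1 [LOAD]
5. CAS T1 → mem=2 r[T1]=1 [OK]
6. CAS T0 → mem=2 r[T0]=1 [RETRY]
7. LOAD T0 → mem=2 r[T0]=2 [LOAD]
8. CAS T0 → mem=3 r[T0]=2 [OK]
9. LOAD T1 → mem=3 r[T1]=3 [LOAD]
10. CAS T1 → mem=4 r[T1]=3 [OK]
11. LOAD T1 → mem=4 r[T1]=4 [LOAD]
12. CAS T1 → mem=5 r[T1]=4 [OK]
13. LOAD T1 → mem=5 r[T1]=5 [LOAD]
14. CAS T1 → mem=6 r[T1]=5 [OK]
15. LOAD T1 → mem=6 r[T1]=6 [LOAD]
16. CAS T1 → mem=7 r[T1]=6 [OK]
17. LOAD T1 → mem=7 r[T1]=7 [LOAD]
18. CAS T1 → mem=8 r[T1]=7 [OK]
Flip is step 6.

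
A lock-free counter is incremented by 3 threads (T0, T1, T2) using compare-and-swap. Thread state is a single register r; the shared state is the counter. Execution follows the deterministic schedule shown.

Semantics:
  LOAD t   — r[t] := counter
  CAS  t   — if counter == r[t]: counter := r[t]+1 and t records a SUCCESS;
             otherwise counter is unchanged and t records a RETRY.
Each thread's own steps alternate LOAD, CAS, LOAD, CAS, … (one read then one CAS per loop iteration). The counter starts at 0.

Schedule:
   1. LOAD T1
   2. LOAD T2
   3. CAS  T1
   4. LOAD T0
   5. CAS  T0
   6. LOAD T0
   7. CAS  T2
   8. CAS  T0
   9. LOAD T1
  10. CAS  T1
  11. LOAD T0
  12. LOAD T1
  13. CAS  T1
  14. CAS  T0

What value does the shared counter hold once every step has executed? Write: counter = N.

step 1: T1 LOAD ⇒ load; ctr=0 reg=0
step 2: T2 LOAD ⇒ load; ctr=0 reg=0
step 3: T1 CAS ⇒ ok; ctr=1 reg=0
step 4: T0 LOAD ⇒ load; ctr=1 reg=1
step 5: T0 CAS ⇒ ok; ctr=2 reg=1
step 6: T0 LOAD ⇒ load; ctr=2 reg=2
step 7: T2 CAS ⇒ retry; ctr=2 reg=0
step 8: T0 CAS ⇒ ok; ctr=3 reg=2
step 9: T1 LOAD ⇒ load; ctr=3 reg=3
step 10: T1 CAS ⇒ ok; ctr=4 reg=3
step 11: T0 LOAD ⇒ load; ctr=4 reg=4
step 12: T1 LOAD ⇒ load; ctr=4 reg=4
step 13: T1 CAS ⇒ ok; ctr=5 reg=4
step 14: T0 CAS ⇒ retry; ctr=5 reg=4

counter = 5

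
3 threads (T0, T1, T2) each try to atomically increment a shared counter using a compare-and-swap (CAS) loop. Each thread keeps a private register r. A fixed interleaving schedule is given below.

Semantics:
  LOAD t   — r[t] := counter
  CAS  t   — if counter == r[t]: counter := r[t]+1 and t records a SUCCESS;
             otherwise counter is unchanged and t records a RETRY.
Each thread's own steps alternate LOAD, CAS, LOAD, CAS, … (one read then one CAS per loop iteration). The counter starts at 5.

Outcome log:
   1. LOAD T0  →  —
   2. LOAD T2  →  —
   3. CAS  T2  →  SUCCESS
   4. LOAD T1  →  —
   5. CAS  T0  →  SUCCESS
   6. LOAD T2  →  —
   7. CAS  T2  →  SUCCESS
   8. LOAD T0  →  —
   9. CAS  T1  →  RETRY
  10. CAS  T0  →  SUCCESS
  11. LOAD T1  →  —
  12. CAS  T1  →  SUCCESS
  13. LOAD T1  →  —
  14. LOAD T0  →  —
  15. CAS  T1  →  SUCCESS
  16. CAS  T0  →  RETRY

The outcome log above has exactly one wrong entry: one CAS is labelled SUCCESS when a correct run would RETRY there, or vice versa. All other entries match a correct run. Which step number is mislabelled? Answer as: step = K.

Reference trace:
1. LOAD T0 → mem=5 r[T0]=5 [LOAD]
2. LOAD T2 → mem=5 r[T2]=5 [LOAD]
3. CAS T2 → mem=6 r[T2]=5 [OK]
4. LOAD T1 → mem=6 r[T1]=6 [LOAD]
5. CAS T0 → mem=6 r[T0]=5 [RETRY]
6. LOAD T2 → mem=6 r[T2]=6 [LOAD]
7. CAS T2 → mem=7 r[T2]=6 [OK]
8. LOAD T0 → mem=7 r[T0]=7 [LOAD]
9. CAS T1 → mem=7 r[T1]=6 [RETRY]
10. CAS T0 → mem=8 r[T0]=7 [OK]
11. LOAD T1 → mem=8 r[T1]=8 [LOAD]
12. CAS T1 → mem=9 r[T1]=8 [OK]
13. LOAD T1 → mem=9 r[T1]=9 [LOAD]
14. LOAD T0 → mem=9 r[T0]=9 [LOAD]
15. CAS T1 → mem=10 r[T1]=9 [OK]
16. CAS T0 → mem=10 r[T0]=9 [RETRY]
Flip is step 5.

step = 5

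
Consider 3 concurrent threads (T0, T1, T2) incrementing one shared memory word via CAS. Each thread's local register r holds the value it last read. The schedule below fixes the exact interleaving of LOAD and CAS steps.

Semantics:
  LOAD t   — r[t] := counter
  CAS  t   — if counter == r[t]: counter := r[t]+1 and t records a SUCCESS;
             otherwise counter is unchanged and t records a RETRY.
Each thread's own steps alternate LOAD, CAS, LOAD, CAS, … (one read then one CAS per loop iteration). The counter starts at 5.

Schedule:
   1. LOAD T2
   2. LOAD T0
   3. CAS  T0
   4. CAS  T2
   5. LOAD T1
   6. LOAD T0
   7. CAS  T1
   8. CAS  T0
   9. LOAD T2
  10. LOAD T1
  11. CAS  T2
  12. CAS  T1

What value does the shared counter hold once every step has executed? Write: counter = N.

   1) LOAD T2:  M=5  r_T2=5
   2) LOAD T0:  M=5  r_T0=5
   3) CAS  T0:  M=6  r_T0=5 ✓
   4) CAS  T2:  M=6  r_T2=5 ✗
   5) LOAD T1:  M=6  r_T1=6
   6) LOAD T0:  M=6  r_T0=6
   7) CAS  T1:  M=7  r_T1=6 ✓
   8) CAS  T0:  M=7  r_T0=6 ✗
   9) LOAD T2:  M=7  r_T2=7
  10) LOAD T1:  M=7  r_T1=7
  11) CAS  T2:  M=8  r_T2=7 ✓
  12) CAS  T1:  M=8  r_T1=7 ✗

counter = 8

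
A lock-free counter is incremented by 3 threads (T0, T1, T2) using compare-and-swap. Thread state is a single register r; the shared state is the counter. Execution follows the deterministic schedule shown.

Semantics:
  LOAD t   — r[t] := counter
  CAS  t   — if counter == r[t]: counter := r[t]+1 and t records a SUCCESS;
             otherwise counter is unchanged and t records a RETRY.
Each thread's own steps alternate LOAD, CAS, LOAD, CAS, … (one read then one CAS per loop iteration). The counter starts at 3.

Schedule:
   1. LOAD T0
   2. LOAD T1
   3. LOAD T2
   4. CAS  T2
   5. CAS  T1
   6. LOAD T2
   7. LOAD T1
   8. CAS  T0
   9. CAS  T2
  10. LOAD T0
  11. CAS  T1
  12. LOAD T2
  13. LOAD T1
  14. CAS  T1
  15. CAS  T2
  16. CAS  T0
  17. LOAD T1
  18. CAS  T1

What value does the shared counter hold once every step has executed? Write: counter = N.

counter = 7

T0 LOAD — after: cnt=3, r=3 — load
T1 LOAD — after: cnt=3, r=3 — load
T2 LOAD — after: cnt=3, r=3 — load
T2 CAS — after: cnt=4, r=3 — ok
T1 CAS — after: cnt=4, r=3 — retry
T2 LOAD — after: cnt=4, r=4 — load
T1 LOAD — after: cnt=4, r=4 — load
T0 CAS — after: cnt=4, r=3 — retry
T2 CAS — after: cnt=5, r=4 — ok
T0 LOAD — after: cnt=5, r=5 — load
T1 CAS — after: cnt=5, r=4 — retry
T2 LOAD — after: cnt=5, r=5 — load
T1 LOAD — after: cnt=5, r=5 — load
T1 CAS — after: cnt=6, r=5 — ok
T2 CAS — after: cnt=6, r=5 — retry
T0 CAS — after: cnt=6, r=5 — retry
T1 LOAD — after: cnt=6, r=6 — load
T1 CAS — after: cnt=7, r=6 — ok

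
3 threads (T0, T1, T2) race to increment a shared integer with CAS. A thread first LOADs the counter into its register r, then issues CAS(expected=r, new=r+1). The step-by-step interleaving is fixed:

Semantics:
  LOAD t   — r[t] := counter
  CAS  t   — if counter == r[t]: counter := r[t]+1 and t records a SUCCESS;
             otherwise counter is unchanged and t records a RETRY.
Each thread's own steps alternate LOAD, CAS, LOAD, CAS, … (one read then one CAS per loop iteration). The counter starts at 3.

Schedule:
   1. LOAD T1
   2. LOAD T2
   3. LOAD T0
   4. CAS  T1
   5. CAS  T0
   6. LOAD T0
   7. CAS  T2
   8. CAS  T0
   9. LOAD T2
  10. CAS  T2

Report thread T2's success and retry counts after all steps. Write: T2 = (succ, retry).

T2 = (1, 1)

step 1: T1 LOAD ⇒ load; ctr=3 reg=3
step 2: T2 LOAD ⇒ load; ctr=3 reg=3
step 3: T0 LOAD ⇒ load; ctr=3 reg=3
step 4: T1 CAS ⇒ ok; ctr=4 reg=3
step 5: T0 CAS ⇒ retry; ctr=4 reg=3
step 6: T0 LOAD ⇒ load; ctr=4 reg=4
step 7: T2 CAS ⇒ retry; ctr=4 reg=3
step 8: T0 CAS ⇒ ok; ctr=5 reg=4
step 9: T2 LOAD ⇒ load; ctr=5 reg=5
step 10: T2 CAS ⇒ ok; ctr=6 reg=5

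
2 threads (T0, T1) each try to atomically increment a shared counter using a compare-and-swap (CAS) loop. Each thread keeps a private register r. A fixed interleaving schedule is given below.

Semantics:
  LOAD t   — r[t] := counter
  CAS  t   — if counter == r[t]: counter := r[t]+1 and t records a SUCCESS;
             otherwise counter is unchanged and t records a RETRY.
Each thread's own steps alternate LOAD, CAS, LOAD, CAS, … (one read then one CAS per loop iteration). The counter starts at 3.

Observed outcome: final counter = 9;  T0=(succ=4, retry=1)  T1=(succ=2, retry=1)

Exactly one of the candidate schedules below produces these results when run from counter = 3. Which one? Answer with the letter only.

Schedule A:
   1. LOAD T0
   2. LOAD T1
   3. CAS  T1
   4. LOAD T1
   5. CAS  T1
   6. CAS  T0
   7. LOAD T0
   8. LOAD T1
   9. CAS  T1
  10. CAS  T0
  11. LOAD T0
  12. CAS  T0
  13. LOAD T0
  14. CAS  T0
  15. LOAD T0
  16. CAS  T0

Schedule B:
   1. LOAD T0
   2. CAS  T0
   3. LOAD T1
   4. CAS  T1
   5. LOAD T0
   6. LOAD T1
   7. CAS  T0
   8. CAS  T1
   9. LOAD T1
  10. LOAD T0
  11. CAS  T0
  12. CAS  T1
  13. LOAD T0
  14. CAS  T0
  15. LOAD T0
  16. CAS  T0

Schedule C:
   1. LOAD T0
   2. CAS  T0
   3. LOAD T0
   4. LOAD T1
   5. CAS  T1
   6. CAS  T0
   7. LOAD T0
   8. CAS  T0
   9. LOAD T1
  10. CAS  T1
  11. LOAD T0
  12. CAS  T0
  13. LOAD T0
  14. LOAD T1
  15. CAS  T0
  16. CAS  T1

Tracing schedule C:
   1) LOAD T0:  M=3  r_T0=3
   2) CAS  T0:  M=4  r_T0=3 ✓
   3) LOAD T0:  M=4  r_T0=4
   4) LOAD T1:  M=4  r_T1=4
   5) CAS  T1:  M=5  r_T1=4 ✓
   6) CAS  T0:  M=5  r_T0=4 ✗
   7) LOAD T0:  M=5  r_T0=5
   8) CAS  T0:  M=6  r_T0=5 ✓
   9) LOAD T1:  M=6  r_T1=6
  10) CAS  T1:  M=7  r_T1=6 ✓
  11) LOAD T0:  M=7  r_T0=7
  12) CAS  T0:  M=8  r_T0=7 ✓
  13) LOAD T0:  M=8  r_T0=8
  14) LOAD T1:  M=8  r_T1=8
  15) CAS  T0:  M=9  r_T0=8 ✓
  16) CAS  T1:  M=9  r_T1=8 ✗

C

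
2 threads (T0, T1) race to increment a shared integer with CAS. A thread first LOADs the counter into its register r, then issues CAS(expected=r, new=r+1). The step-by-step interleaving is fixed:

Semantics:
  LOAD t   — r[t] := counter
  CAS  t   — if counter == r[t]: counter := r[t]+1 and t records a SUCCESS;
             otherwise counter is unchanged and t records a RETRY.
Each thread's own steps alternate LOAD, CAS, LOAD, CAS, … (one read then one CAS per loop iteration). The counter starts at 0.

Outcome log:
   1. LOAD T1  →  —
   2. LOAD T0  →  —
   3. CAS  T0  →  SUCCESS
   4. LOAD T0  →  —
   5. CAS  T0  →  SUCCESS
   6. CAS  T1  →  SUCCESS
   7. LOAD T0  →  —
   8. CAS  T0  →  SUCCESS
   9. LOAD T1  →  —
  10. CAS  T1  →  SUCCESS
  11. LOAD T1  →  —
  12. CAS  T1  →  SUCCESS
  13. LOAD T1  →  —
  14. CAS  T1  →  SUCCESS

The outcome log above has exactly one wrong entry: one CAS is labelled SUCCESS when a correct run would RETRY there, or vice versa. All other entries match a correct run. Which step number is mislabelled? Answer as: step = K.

Correct run:
[1] T1.load  rd  (counter 0, T1.r 0)
[2] T0.load  rd  (counter 0, T0.r 0)
[3] T0.cas  hit  (counter 1, T0.r 0)
[4] T0.load  rd  (counter 1, T0.r 1)
[5] T0.cas  hit  (counter 2, T0.r 1)
[6] T1.cas  miss  (counter 2, T1.r 0)
[7] T0.load  rd  (counter 2, T0.r 2)
[8] T0.cas  hit  (counter 3, T0.r 2)
[9] T1.load  rd  (counter 3, T1.r 3)
[10] T1.cas  hit  (counter 4, T1.r 3)
[11] T1.load  rd  (counter 4, T1.r 4)
[12] T1.cas  hit  (counter 5, T1.r 4)
[13] T1.load  rd  (counter 5, T1.r 5)
[14] T1.cas  hit  (counter 6, T1.r 5)
Log disagrees first at step 6.

step = 6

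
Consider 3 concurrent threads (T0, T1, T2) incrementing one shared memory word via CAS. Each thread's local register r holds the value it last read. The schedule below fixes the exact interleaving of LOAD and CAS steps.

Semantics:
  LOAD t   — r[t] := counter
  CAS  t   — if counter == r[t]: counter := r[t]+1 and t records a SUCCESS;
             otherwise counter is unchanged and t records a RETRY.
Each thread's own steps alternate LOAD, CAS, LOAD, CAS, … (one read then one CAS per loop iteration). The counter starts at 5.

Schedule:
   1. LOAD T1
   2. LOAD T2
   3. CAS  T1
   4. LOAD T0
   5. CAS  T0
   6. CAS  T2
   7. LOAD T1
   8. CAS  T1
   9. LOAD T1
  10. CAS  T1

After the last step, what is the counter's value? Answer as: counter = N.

#1 T1 reads 5
#2 T2 reads 5
#3 T1 CAS(5→6) writes; counter now 6
#4 T0 reads 6
#5 T0 CAS(6→7) writes; counter now 7
#6 T2 CAS(5→6) fails; counter now 7
#7 T1 reads 7
#8 T1 CAS(7→8) writes; counter now 8
#9 T1 reads 8
#10 T1 CAS(8→9) writes; counter now 9

counter = 9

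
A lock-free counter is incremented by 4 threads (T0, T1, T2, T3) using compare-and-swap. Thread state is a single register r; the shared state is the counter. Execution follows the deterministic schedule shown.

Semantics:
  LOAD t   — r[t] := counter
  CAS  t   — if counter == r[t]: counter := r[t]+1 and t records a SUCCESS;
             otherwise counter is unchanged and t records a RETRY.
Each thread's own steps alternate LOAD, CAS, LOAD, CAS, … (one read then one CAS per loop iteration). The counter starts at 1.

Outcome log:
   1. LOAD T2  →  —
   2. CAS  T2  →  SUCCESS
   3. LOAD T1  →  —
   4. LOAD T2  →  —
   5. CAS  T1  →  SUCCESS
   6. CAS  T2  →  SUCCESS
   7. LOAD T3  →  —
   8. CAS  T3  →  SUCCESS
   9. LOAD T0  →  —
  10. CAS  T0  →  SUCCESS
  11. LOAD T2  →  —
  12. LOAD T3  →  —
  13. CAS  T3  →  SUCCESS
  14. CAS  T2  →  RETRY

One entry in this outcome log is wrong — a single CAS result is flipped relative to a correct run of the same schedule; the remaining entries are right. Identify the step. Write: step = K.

step = 6

Reference trace:
[1] T2.load  rd  (counter 1, T2.r 1)
[2] T2.cas  hit  (counter 2, T2.r 1)
[3] T1.load  rd  (counter 2, T1.r 2)
[4] T2.load  rd  (counter 2, T2.r 2)
[5] T1.cas  hit  (counter 3, T1.r 2)
[6] T2.cas  miss  (counter 3, T2.r 2)
[7] T3.load  rd  (counter 3, T3.r 3)
[8] T3.cas  hit  (counter 4, T3.r 3)
[9] T0.load  rd  (counter 4, T0.r 4)
[10] T0.cas  hit  (counter 5, T0.r 4)
[11] T2.load  rd  (counter 5, T2.r 5)
[12] T3.load  rd  (counter 5, T3.r 5)
[13] T3.cas  hit  (counter 6, T3.r 5)
[14] T2.cas  miss  (counter 6, T2.r 5)
Mismatch at 6.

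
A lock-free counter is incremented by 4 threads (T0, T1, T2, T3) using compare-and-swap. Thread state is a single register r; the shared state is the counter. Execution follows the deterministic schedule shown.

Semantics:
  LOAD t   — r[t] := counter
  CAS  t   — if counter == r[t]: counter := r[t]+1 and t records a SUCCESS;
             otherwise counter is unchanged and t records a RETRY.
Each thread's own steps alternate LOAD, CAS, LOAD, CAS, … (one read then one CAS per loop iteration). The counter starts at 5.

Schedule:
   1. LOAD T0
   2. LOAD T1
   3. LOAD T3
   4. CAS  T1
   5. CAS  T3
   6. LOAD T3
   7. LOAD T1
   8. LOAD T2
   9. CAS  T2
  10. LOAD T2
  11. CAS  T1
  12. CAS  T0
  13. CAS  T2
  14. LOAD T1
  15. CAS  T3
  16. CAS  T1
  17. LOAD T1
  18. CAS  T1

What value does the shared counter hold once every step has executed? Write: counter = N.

counter = 10

   1) LOAD T0:  M=5  r_T0=5
   2) LOAD T1:  M=5  r_T1=5
   3) LOAD T3:  M=5  r_T3=5
   4) CAS  T1:  M=6  r_T1=5 ✓
   5) CAS  T3:  M=6  r_T3=5 ✗
   6) LOAD T3:  M=6  r_T3=6
   7) LOAD T1:  M=6  r_T1=6
   8) LOAD T2:  M=6  r_T2=6
   9) CAS  T2:  M=7  r_T2=6 ✓
  10) LOAD T2:  M=7  r_T2=7
  11) CAS  T1:  M=7  r_T1=6 ✗
  12) CAS  T0:  M=7  r_T0=5 ✗
  13) CAS  T2:  M=8  r_T2=7 ✓
  14) LOAD T1:  M=8  r_T1=8
  15) CAS  T3:  M=8  r_T3=6 ✗
  16) CAS  T1:  M=9  r_T1=8 ✓
  17) LOAD T1:  M=9  r_T1=9
  18) CAS  T1:  M=10  r_T1=9 ✓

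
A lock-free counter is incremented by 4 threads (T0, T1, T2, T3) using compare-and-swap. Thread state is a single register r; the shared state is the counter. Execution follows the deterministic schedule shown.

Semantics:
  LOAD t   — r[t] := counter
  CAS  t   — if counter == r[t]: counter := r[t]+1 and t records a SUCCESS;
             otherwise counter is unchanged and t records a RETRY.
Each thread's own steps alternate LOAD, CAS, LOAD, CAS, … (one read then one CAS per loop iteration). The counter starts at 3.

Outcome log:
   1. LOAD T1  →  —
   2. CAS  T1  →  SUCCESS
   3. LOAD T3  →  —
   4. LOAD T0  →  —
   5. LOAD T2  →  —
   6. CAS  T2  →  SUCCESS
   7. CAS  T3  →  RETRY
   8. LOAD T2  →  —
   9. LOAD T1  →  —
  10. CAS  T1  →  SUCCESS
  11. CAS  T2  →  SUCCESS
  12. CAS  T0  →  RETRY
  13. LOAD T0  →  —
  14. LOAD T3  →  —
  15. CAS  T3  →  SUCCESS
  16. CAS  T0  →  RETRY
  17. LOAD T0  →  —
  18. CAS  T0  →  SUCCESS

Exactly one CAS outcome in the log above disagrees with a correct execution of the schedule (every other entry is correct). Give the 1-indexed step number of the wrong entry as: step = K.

step = 11

Reference trace:
T1 LOAD — after: cnt=3, r=3 — load
T1 CAS — after: cnt=4, r=3 — ok
T3 LOAD — after: cnt=4, r=4 — load
T0 LOAD — after: cnt=4, r=4 — load
T2 LOAD — after: cnt=4, r=4 — load
T2 CAS — after: cnt=5, r=4 — ok
T3 CAS — after: cnt=5, r=4 — retry
T2 LOAD — after: cnt=5, r=5 — load
T1 LOAD — after: cnt=5, r=5 — load
T1 CAS — after: cnt=6, r=5 — ok
T2 CAS — after: cnt=6, r=5 — retry
T0 CAS — after: cnt=6, r=4 — retry
T0 LOAD — after: cnt=6, r=6 — load
T3 LOAD — after: cnt=6, r=6 — load
T3 CAS — after: cnt=7, r=6 — ok
T0 CAS — after: cnt=7, r=6 — retry
T0 LOAD — after: cnt=7, r=7 — load
T0 CAS — after: cnt=8, r=7 — ok
Flip is step 11.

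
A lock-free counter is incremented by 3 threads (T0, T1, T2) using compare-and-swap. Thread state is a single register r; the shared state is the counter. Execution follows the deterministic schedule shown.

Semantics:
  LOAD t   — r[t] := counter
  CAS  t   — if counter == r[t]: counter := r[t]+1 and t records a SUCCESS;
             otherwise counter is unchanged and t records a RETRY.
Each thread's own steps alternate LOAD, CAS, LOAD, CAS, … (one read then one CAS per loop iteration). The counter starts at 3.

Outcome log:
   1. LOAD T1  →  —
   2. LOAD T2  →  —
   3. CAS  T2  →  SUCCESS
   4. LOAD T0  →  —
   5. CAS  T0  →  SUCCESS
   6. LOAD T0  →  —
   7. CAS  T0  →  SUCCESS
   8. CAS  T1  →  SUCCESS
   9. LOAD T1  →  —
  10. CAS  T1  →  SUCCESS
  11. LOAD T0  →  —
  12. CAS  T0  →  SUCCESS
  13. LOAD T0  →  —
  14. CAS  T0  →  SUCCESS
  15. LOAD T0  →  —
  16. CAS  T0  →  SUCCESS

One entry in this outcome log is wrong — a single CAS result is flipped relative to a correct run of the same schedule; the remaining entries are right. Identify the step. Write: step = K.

Re-executing:
#1 T1 reads 3
#2 T2 reads 3
#3 T2 CAS(3→4) writes; counter now 4
#4 T0 reads 4
#5 T0 CAS(4→5) writes; counter now 5
#6 T0 reads 5
#7 T0 CAS(5→6) writes; counter now 6
#8 T1 CAS(3→4) fails; counter now 6
#9 T1 reads 6
#10 T1 CAS(6→7) writes; counter now 7
#11 T0 reads 7
#12 T0 CAS(7→8) writes; counter now 8
#13 T0 reads 8
#14 T0 CAS(8→9) writes; counter now 9
#15 T0 reads 9
#16 T0 CAS(9→10) writes; counter now 10
Log disagrees first at step 8.

step = 8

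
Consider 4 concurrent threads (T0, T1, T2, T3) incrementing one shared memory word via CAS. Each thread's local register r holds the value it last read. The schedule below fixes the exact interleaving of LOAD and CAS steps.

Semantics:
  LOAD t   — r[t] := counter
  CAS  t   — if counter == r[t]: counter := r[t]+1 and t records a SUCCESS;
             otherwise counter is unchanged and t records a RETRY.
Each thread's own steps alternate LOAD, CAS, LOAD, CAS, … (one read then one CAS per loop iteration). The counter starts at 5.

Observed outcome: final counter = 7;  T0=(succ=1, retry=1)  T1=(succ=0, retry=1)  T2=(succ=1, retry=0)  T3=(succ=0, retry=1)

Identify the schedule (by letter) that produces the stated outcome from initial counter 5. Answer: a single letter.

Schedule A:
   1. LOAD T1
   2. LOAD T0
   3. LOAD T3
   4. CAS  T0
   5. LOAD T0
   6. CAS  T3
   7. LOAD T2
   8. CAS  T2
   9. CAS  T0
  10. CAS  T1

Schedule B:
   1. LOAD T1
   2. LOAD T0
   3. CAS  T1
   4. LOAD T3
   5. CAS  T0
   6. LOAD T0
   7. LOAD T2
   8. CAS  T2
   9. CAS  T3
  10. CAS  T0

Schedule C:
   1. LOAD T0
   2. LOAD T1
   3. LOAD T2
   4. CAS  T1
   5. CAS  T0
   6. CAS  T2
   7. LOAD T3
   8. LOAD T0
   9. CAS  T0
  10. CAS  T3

Tracing schedule A:
   1) LOAD T1:  M=5  r_T1=5
   2) LOAD T0:  M=5  r_T0=5
   3) LOAD T3:  M=5  r_T3=5
   4) CAS  T0:  M=6  r_T0=5 ✓
   5) LOAD T0:  M=6  r_T0=6
   6) CAS  T3:  M=6  r_T3=5 ✗
   7) LOAD T2:  M=6  r_T2=6
   8) CAS  T2:  M=7  r_T2=6 ✓
   9) CAS  T0:  M=7  r_T0=6 ✗
  10) CAS  T1:  M=7  r_T1=5 ✗

A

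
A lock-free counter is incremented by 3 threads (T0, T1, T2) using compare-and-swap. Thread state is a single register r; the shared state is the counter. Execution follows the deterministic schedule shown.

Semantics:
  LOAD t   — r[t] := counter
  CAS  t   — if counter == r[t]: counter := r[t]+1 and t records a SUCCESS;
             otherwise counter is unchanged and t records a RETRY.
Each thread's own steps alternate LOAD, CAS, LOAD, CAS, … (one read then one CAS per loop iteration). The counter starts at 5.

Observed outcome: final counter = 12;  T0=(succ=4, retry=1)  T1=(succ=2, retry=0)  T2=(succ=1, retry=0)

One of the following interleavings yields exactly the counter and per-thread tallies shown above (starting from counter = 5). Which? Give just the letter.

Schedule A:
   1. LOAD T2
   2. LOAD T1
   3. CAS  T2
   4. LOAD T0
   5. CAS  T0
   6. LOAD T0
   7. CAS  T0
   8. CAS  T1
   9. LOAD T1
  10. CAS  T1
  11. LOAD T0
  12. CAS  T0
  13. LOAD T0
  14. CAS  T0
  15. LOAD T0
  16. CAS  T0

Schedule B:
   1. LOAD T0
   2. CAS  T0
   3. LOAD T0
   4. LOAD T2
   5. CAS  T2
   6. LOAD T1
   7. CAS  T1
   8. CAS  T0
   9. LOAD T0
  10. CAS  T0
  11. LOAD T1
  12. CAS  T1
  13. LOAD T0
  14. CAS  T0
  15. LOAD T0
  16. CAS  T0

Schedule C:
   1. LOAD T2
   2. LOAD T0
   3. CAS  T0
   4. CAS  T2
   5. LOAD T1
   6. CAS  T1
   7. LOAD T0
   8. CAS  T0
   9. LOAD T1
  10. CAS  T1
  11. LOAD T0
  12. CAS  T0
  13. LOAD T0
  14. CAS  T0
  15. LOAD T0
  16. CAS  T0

Run B:
#1 T0 reads 5
#2 T0 CAS(5→6) writes; counter now 6
#3 T0 reads 6
#4 T2 reads 6
#5 T2 CAS(6→7) writes; counter now 7
#6 T1 reads 7
#7 T1 CAS(7→8) writes; counter now 8
#8 T0 CAS(6→7) fails; counter now 8
#9 T0 reads 8
#10 T0 CAS(8→9) writes; counter now 9
#11 T1 reads 9
#12 T1 CAS(9→10) writes; counter now 10
#13 T0 reads 10
#14 T0 CAS(10→11) writes; counter now 11
#15 T0 reads 11
#16 T0 CAS(11→12) writes; counter now 12

B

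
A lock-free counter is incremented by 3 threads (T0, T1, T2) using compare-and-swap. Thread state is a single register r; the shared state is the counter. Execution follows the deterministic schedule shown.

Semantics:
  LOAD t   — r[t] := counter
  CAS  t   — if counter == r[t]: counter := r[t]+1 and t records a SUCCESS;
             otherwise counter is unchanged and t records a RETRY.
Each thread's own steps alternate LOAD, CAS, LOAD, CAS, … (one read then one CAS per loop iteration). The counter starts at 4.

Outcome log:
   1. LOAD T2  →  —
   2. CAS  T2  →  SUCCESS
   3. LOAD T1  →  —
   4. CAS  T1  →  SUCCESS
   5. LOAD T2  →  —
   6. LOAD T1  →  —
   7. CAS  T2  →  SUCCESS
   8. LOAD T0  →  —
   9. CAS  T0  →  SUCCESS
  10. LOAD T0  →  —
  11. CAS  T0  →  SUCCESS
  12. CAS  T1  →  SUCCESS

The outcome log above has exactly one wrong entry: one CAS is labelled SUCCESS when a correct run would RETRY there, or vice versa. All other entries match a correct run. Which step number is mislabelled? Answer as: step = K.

step = 12

Reference trace:
step 1: T2 LOAD ⇒ load; ctr=4 reg=4
step 2: T2 CAS ⇒ ok; ctr=5 reg=4
step 3: T1 LOAD ⇒ load; ctr=5 reg=5
step 4: T1 CAS ⇒ ok; ctr=6 reg=5
step 5: T2 LOAD ⇒ load; ctr=6 reg=6
step 6: T1 LOAD ⇒ load; ctr=6 reg=6
step 7: T2 CAS ⇒ ok; ctr=7 reg=6
step 8: T0 LOAD ⇒ load; ctr=7 reg=7
step 9: T0 CAS ⇒ ok; ctr=8 reg=7
step 10: T0 LOAD ⇒ load; ctr=8 reg=8
step 11: T0 CAS ⇒ ok; ctr=9 reg=8
step 12: T1 CAS ⇒ retry; ctr=9 reg=6
Mismatch at 12.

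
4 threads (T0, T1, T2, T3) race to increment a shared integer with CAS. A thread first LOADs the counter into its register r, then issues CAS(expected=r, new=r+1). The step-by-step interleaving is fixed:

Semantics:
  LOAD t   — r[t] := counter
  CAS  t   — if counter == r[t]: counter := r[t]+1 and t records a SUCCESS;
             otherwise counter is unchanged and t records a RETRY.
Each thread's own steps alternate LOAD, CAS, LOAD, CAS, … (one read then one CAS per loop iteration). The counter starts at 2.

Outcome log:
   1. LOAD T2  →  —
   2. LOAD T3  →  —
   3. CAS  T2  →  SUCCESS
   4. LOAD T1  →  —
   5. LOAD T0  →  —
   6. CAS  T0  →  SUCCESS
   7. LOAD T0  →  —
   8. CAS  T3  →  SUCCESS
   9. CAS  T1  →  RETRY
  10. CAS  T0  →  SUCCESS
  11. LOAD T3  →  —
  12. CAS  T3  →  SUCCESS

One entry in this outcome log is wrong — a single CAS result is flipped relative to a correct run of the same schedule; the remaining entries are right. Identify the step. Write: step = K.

Reference trace:
#1 T2 reads 2
#2 T3 reads 2
#3 T2 CAS(2→3) writes; counter now 3
#4 T1 reads 3
#5 T0 reads 3
#6 T0 CAS(3→4) writes; counter now 4
#7 T0 reads 4
#8 T3 CAS(2→3) fails; counter now 4
#9 T1 CAS(3→4) fails; counter now 4
#10 T0 CAS(4→5) writes; counter now 5
#11 T3 reads 5
#12 T3 CAS(5→6) writes; counter now 6
Log disagrees first at step 8.

step = 8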